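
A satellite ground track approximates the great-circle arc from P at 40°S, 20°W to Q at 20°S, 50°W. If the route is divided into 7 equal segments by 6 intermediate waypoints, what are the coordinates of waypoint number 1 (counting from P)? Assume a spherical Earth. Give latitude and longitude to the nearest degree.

≈ 38°S, 25°W

Write both endpoints as unit vectors p₁, p₂ with components (cos φ cos λ, cos φ sin λ, sin φ).
The central angle between the endpoints is δ = arccos(p₁·p₂) ≈ 0.567 rad (32.5°).
Interpolate at f = 1/7 with slerp weights a = sin((1−f)δ)/sin δ ≈ 0.870, b = sin(fδ)/sin δ ≈ 0.151.
p = a·p₁ + b·p₂ ≈ (0.717, -0.336, -0.611); φ = arcsin(p_z) ≈ -37.63°, λ = atan2(p_y, p_x) ≈ -25.13°.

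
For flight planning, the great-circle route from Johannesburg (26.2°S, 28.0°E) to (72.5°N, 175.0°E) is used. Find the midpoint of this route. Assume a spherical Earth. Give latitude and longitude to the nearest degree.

≈ (38°N, 42°E)

From cos δ = sin φ₁ sin φ₂ + cos φ₁ cos φ₂ cos Δλ, the central angle is δ ≈ 2.275 rad (130.3°).
Interpolate at f = 1/2 with slerp weights a = sin((1−f)δ)/sin δ ≈ 1.191, b = sin(fδ)/sin δ ≈ 1.191.
p = a·p₁ + b·p₂ ≈ (0.587, 0.533, 0.610); φ = arcsin(p_z) ≈ 37.58°, λ = atan2(p_y, p_x) ≈ 42.25°.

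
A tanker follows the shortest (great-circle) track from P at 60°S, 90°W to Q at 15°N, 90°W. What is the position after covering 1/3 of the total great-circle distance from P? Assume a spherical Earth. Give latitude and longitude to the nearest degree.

From cos δ = sin φ₁ sin φ₂ + cos φ₁ cos φ₂ cos Δλ, the central angle is δ ≈ 1.309 rad (75.0°).
Interpolate at f = 1/3 with slerp weights a = sin((1−f)δ)/sin δ ≈ 0.793, b = sin(fδ)/sin δ ≈ 0.438.
p = a·p₁ + b·p₂ ≈ (0.000, -0.819, -0.574); φ = arcsin(p_z) ≈ -35.00°, λ = atan2(p_y, p_x) ≈ -90.00°.

≈ 35°S, 90°W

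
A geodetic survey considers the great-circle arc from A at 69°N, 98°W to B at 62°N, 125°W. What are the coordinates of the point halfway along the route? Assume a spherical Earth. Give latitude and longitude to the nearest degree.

≈ 66°N, 113°W

Convert each endpoint to a unit vector on the sphere (x = cos φ cos λ, y = cos φ sin λ, z = sin φ).
The central angle between the endpoints is δ = arccos(p₁·p₂) ≈ 0.228 rad (13.0°).
Interpolate at f = 1/2 with slerp weights a = sin((1−f)δ)/sin δ ≈ 0.503, b = sin(fδ)/sin δ ≈ 0.503.
p = a·p₁ + b·p₂ ≈ (-0.161, -0.372, 0.914); φ = arcsin(p_z) ≈ 66.09°, λ = atan2(p_y, p_x) ≈ -113.35°.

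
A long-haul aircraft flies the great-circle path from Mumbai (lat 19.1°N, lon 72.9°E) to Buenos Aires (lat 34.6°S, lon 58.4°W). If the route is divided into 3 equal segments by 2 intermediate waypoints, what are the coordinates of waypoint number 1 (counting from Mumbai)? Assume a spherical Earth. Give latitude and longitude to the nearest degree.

≈ lat 6°S, lon 35°E

Write both endpoints as unit vectors p₁, p₂ with components (cos φ cos λ, cos φ sin λ, sin φ).
The central angle between the endpoints is δ = arccos(p₁·p₂) ≈ 2.345 rad (134.4°).
Interpolate at f = 1/3 with slerp weights a = sin((1−f)δ)/sin δ ≈ 1.399, b = sin(fδ)/sin δ ≈ 0.985.
p = a·p₁ + b·p₂ ≈ (0.814, 0.572, -0.102); φ = arcsin(p_z) ≈ -5.85°, λ = atan2(p_y, p_x) ≈ 35.13°.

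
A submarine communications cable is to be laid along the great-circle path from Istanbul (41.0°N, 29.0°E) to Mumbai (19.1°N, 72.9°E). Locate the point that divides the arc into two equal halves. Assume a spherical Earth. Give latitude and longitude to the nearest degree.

≈ 32°N, 54°E

Convert each endpoint to a unit vector on the sphere (x = cos φ cos λ, y = cos φ sin λ, z = sin φ).
The central angle between the endpoints is δ = arccos(p₁·p₂) ≈ 0.755 rad (43.2°).
Interpolate at f = 1/2 with slerp weights a = sin((1−f)δ)/sin δ ≈ 0.538, b = sin(fδ)/sin δ ≈ 0.538.
p = a·p₁ + b·p₂ ≈ (0.504, 0.683, 0.529); φ = arcsin(p_z) ≈ 31.93°, λ = atan2(p_y, p_x) ≈ 53.53°.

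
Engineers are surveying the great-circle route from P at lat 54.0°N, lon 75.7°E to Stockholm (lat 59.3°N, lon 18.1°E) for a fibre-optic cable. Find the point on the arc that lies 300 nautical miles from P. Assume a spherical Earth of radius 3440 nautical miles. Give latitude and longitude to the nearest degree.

≈ lat 57°N, lon 68°E

Write both endpoints as unit vectors p₁, p₂ with components (cos φ cos λ, cos φ sin λ, sin φ).
The central angle between the endpoints is δ = arccos(p₁·p₂) ≈ 0.542 rad (31.1°). The total great-circle distance is δ·R ≈ 0.542 × 3440 ≈ 1866 nmi, so the target fraction is f = 300/1866 ≈ 0.161.
Interpolate at f ≈ 0.161 with slerp weights a = sin((1−f)δ)/sin δ ≈ 0.852, b = sin(fδ)/sin δ ≈ 0.169.
p = a·p₁ + b·p₂ ≈ (0.206, 0.512, 0.834); φ = arcsin(p_z) ≈ 56.52°, λ = atan2(p_y, p_x) ≈ 68.12°.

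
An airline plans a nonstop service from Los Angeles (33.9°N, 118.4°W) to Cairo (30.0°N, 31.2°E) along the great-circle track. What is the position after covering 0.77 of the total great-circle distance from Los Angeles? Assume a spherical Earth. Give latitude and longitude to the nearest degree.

≈ 52°N, 13°E

Write both endpoints as unit vectors p₁, p₂ with components (cos φ cos λ, cos φ sin λ, sin φ).
The central angle between the endpoints is δ = arccos(p₁·p₂) ≈ 1.919 rad (109.9°).
Interpolate at f = 0.77 with slerp weights a = sin((1−f)δ)/sin δ ≈ 0.454, b = sin(fδ)/sin δ ≈ 1.059.
p = a·p₁ + b·p₂ ≈ (0.605, 0.143, 0.783); φ = arcsin(p_z) ≈ 51.54°, λ = atan2(p_y, p_x) ≈ 13.33°.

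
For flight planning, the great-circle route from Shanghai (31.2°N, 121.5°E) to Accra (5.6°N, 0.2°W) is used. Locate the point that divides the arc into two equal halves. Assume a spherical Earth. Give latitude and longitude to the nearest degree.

Write both endpoints as unit vectors p₁, p₂ with components (cos φ cos λ, cos φ sin λ, sin φ).
The central angle between the endpoints is δ = arccos(p₁·p₂) ≈ 1.979 rad (113.4°).
Interpolate at f = 1/2 with slerp weights a = sin((1−f)δ)/sin δ ≈ 0.910, b = sin(fδ)/sin δ ≈ 0.910.
p = a·p₁ + b·p₂ ≈ (0.499, 0.661, 0.560); φ = arcsin(p_z) ≈ 34.09°, λ = atan2(p_y, p_x) ≈ 52.93°.

≈ 34°N, 53°E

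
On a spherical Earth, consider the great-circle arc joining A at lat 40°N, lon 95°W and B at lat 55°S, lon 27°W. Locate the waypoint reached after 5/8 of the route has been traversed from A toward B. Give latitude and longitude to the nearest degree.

Write both endpoints as unit vectors p₁, p₂ with components (cos φ cos λ, cos φ sin λ, sin φ).
The central angle between the endpoints is δ = arccos(p₁·p₂) ≈ 1.941 rad (111.2°).
Interpolate at f = 5/8 with slerp weights a = sin((1−f)δ)/sin δ ≈ 0.714, b = sin(fδ)/sin δ ≈ 1.005.
p = a·p₁ + b·p₂ ≈ (0.466, -0.806, -0.364); φ = arcsin(p_z) ≈ -21.37°, λ = atan2(p_y, p_x) ≈ -59.98°.

≈ lat 21°S, lon 60°W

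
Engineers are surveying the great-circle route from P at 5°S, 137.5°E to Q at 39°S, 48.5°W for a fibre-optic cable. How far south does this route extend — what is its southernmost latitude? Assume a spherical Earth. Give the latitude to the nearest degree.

≈ 83°S

The great circle lies in the plane with unit normal n̂ = (p₁ × p₂)/|p₁ × p₂|.
Here n̂_z ≈ +0.116; the vertex latitude is φ_max = arccos|n̂_z| ≈ 83.4°.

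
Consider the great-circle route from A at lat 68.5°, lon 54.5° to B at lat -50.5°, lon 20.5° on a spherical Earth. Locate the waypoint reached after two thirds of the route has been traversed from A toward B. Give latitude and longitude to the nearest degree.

≈ lat -11°, lon 30°

From cos δ = sin φ₁ sin φ₂ + cos φ₁ cos φ₂ cos Δλ, the central angle is δ ≈ 2.123 rad (121.6°).
Interpolate at f = 2/3 with slerp weights a = sin((1−f)δ)/sin δ ≈ 0.764, b = sin(fδ)/sin δ ≈ 1.161.
p = a·p₁ + b·p₂ ≈ (0.854, 0.486, -0.185); φ = arcsin(p_z) ≈ -10.66°, λ = atan2(p_y, p_x) ≈ 29.66°.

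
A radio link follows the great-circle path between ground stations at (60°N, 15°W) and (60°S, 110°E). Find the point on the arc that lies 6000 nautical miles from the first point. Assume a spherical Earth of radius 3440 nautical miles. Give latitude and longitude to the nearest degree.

Write both endpoints as unit vectors p₁, p₂ with components (cos φ cos λ, cos φ sin λ, sin φ).
The central angle between the endpoints is δ = arccos(p₁·p₂) ≈ 2.676 rad (153.3°). The total great-circle distance is δ·R ≈ 2.676 × 3440 ≈ 9204 nmi, so the target fraction is f = 6000/9204 ≈ 0.652.
Interpolate at f ≈ 0.652 with slerp weights a = sin((1−f)δ)/sin δ ≈ 1.786, b = sin(fδ)/sin δ ≈ 2.192.
p = a·p₁ + b·p₂ ≈ (0.488, 0.799, -0.352); φ = arcsin(p_z) ≈ -20.60°, λ = atan2(p_y, p_x) ≈ 58.60°.

≈ (21°S, 59°E)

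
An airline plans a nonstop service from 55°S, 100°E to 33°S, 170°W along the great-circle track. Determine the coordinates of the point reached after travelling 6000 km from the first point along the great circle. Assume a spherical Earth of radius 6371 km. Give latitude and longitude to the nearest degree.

The haversine formula gives a central angle δ ≈ 1.108 rad (63.5°) between the endpoints. The total great-circle distance is δ·R ≈ 1.108 × 6371 ≈ 7061 km, so the target fraction is f = 6000/7061 ≈ 0.850.
Interpolate at f ≈ 0.850 with slerp weights a = sin((1−f)δ)/sin δ ≈ 0.185, b = sin(fδ)/sin δ ≈ 0.904.
p = a·p₁ + b·p₂ ≈ (-0.765, -0.027, -0.644); φ = arcsin(p_z) ≈ -40.08°, λ = atan2(p_y, p_x) ≈ -177.98°.

≈ 40°S, 178°W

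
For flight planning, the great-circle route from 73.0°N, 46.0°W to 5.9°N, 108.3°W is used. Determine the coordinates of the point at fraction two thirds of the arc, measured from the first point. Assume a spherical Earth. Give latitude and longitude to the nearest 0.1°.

From cos δ = sin φ₁ sin φ₂ + cos φ₁ cos φ₂ cos Δλ, the central angle is δ ≈ 1.335 rad (76.5°).
Interpolate at f = 2/3 with slerp weights a = sin((1−f)δ)/sin δ ≈ 0.443, b = sin(fδ)/sin δ ≈ 0.799.
p = a·p₁ + b·p₂ ≈ (-0.160, -0.848, 0.506); φ = arcsin(p_z) ≈ 30.37°, λ = atan2(p_y, p_x) ≈ -100.67°.

≈ 30.4°N, 100.7°W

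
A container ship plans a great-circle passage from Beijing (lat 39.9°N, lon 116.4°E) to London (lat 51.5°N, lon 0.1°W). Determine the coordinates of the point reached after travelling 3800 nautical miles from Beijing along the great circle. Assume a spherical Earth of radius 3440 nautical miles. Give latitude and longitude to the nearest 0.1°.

≈ lat 57.7°N, lon 13.3°E

Write both endpoints as unit vectors p₁, p₂ with components (cos φ cos λ, cos φ sin λ, sin φ).
The central angle between the endpoints is δ = arccos(p₁·p₂) ≈ 1.278 rad (73.2°). The total great-circle distance is δ·R ≈ 1.278 × 3440 ≈ 4395 nmi, so the target fraction is f = 3800/4395 ≈ 0.865.
Interpolate at f ≈ 0.865 with slerp weights a = sin((1−f)δ)/sin δ ≈ 0.180, b = sin(fδ)/sin δ ≈ 0.933.
p = a·p₁ + b·p₂ ≈ (0.520, 0.123, 0.846); φ = arcsin(p_z) ≈ 57.74°, λ = atan2(p_y, p_x) ≈ 13.28°.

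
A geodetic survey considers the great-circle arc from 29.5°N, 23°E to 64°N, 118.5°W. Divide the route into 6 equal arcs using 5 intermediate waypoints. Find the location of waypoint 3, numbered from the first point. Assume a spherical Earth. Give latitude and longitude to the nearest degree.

≈ 67°N, 4°W

Convert each endpoint to a unit vector on the sphere (x = cos φ cos λ, y = cos φ sin λ, z = sin φ).
The central angle between the endpoints is δ = arccos(p₁·p₂) ≈ 1.426 rad (81.7°).
Interpolate at f = 3/6 with slerp weights a = sin((1−f)δ)/sin δ ≈ 0.661, b = sin(fδ)/sin δ ≈ 0.661.
p = a·p₁ + b·p₂ ≈ (0.391, -0.030, 0.920); φ = arcsin(p_z) ≈ 66.89°, λ = atan2(p_y, p_x) ≈ -4.36°.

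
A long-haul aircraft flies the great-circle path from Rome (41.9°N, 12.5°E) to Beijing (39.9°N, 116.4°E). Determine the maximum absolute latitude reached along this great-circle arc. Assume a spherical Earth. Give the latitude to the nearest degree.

≈ 55°N

The great circle lies in the plane with unit normal n̂ = (p₁ × p₂)/|p₁ × p₂|.
Here n̂_z ≈ +0.579; the vertex latitude is φ_max = arccos|n̂_z| ≈ 54.6°.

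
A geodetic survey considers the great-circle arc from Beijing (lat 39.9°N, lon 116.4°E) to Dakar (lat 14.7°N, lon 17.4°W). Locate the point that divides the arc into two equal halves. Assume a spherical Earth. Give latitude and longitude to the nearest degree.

≈ lat 52°N, lon 34°E

Convert each endpoint to a unit vector on the sphere (x = cos φ cos λ, y = cos φ sin λ, z = sin φ).
The central angle between the endpoints is δ = arccos(p₁·p₂) ≈ 1.929 rad (110.5°).
Interpolate at f = 1/2 with slerp weights a = sin((1−f)δ)/sin δ ≈ 0.878, b = sin(fδ)/sin δ ≈ 0.878.
p = a·p₁ + b·p₂ ≈ (0.511, 0.349, 0.786); φ = arcsin(p_z) ≈ 51.78°, λ = atan2(p_y, p_x) ≈ 34.36°.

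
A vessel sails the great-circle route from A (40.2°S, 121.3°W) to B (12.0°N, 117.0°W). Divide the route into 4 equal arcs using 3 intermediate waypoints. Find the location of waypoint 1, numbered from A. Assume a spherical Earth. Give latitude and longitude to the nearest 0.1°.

Convert each endpoint to a unit vector on the sphere (x = cos φ cos λ, y = cos φ sin λ, z = sin φ).
The central angle between the endpoints is δ = arccos(p₁·p₂) ≈ 0.914 rad (52.4°).
Interpolate at f = 1/4 with slerp weights a = sin((1−f)δ)/sin δ ≈ 0.799, b = sin(fδ)/sin δ ≈ 0.286.
p = a·p₁ + b·p₂ ≈ (-0.444, -0.771, -0.456); φ = arcsin(p_z) ≈ -27.16°, λ = atan2(p_y, p_x) ≈ -119.95°.

≈ (27.2°S, 119.9°W)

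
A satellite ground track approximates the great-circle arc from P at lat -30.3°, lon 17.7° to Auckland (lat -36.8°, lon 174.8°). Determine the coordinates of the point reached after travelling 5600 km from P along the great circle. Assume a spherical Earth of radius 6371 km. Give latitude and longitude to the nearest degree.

≈ lat -72°, lon 72°

From cos δ = sin φ₁ sin φ₂ + cos φ₁ cos φ₂ cos Δλ, the central angle is δ ≈ 1.912 rad (109.6°). The total great-circle distance is δ·R ≈ 1.912 × 6371 ≈ 12181 km, so the target fraction is f = 5600/12181 ≈ 0.460.
Interpolate at f ≈ 0.460 with slerp weights a = sin((1−f)δ)/sin δ ≈ 0.911, b = sin(fδ)/sin δ ≈ 0.817.
p = a·p₁ + b·p₂ ≈ (0.098, 0.299, -0.949); φ = arcsin(p_z) ≈ -71.69°, λ = atan2(p_y, p_x) ≈ 71.83°.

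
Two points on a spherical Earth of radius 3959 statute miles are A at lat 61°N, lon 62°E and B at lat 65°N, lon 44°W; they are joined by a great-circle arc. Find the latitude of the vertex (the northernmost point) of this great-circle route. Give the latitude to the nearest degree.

≈ 73°N

The great circle lies in the plane with unit normal n̂ = (p₁ × p₂)/|p₁ × p₂|.
Here n̂_z ≈ -0.291; the vertex latitude is φ_max = arccos|n̂_z| ≈ 73.1°.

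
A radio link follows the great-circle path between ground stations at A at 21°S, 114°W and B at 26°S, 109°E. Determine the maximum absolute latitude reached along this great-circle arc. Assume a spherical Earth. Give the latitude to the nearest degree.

The great circle lies in the plane with unit normal n̂ = (p₁ × p₂)/|p₁ × p₂|.
Here n̂_z ≈ -0.643; the vertex latitude is φ_max = arccos|n̂_z| ≈ 50.0°.
Check via Clairaut: cos φ_max = |cos φ₁| · sin C = cos(21.0°)·sin(136.5°) ≈ 0.643, again giving ≈ 50.0°.

≈ 50°S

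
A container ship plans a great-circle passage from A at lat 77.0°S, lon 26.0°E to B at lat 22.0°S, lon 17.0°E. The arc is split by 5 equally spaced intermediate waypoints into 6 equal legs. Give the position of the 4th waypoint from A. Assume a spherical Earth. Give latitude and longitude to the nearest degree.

Write both endpoints as unit vectors p₁, p₂ with components (cos φ cos λ, cos φ sin λ, sin φ).
The central angle between the endpoints is δ = arccos(p₁·p₂) ≈ 0.963 rad (55.2°).
Interpolate at f = 4/6 with slerp weights a = sin((1−f)δ)/sin δ ≈ 0.384, b = sin(fδ)/sin δ ≈ 0.729.
p = a·p₁ + b·p₂ ≈ (0.724, 0.236, -0.648); φ = arcsin(p_z) ≈ -40.37°, λ = atan2(p_y, p_x) ≈ 18.02°.

≈ lat 40°S, lon 18°E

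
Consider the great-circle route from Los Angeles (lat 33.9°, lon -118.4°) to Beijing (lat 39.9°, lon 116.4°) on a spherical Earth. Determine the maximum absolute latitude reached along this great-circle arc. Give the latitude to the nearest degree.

The great circle lies in the plane with unit normal n̂ = (p₁ × p₂)/|p₁ × p₂|.
Here n̂_z ≈ -0.520; the vertex latitude is φ_max = arccos|n̂_z| ≈ 58.6°.

≈ 59°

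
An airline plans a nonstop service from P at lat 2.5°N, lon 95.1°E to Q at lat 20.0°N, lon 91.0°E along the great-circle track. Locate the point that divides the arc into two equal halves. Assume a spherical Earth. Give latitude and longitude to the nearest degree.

Convert each endpoint to a unit vector on the sphere (x = cos φ cos λ, y = cos φ sin λ, z = sin φ).
The central angle between the endpoints is δ = arccos(p₁·p₂) ≈ 0.313 rad (18.0°).
Interpolate at f = 1/2 with slerp weights a = sin((1−f)δ)/sin δ ≈ 0.506, b = sin(fδ)/sin δ ≈ 0.506.
p = a·p₁ + b·p₂ ≈ (-0.053, 0.979, 0.195); φ = arcsin(p_z) ≈ 11.26°, λ = atan2(p_y, p_x) ≈ 93.11°.

≈ lat 11°N, lon 93°E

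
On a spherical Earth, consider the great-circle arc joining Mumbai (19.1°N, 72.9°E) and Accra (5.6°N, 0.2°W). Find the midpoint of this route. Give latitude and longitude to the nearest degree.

Convert each endpoint to a unit vector on the sphere (x = cos φ cos λ, y = cos φ sin λ, z = sin φ).
The central angle between the endpoints is δ = arccos(p₁·p₂) ≈ 1.261 rad (72.2°).
Interpolate at f = 1/2 with slerp weights a = sin((1−f)δ)/sin δ ≈ 0.619, b = sin(fδ)/sin δ ≈ 0.619.
p = a·p₁ + b·p₂ ≈ (0.788, 0.557, 0.263); φ = arcsin(p_z) ≈ 15.24°, λ = atan2(p_y, p_x) ≈ 35.25°.

≈ (15°N, 35°E)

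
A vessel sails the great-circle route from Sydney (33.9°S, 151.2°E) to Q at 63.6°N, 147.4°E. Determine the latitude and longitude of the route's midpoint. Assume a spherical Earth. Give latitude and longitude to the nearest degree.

≈ 15°N, 150°E

Write both endpoints as unit vectors p₁, p₂ with components (cos φ cos λ, cos φ sin λ, sin φ).
The central angle between the endpoints is δ = arccos(p₁·p₂) ≈ 1.703 rad (97.5°).
Interpolate at f = 1/2 with slerp weights a = sin((1−f)δ)/sin δ ≈ 0.759, b = sin(fδ)/sin δ ≈ 0.759.
p = a·p₁ + b·p₂ ≈ (-0.836, 0.485, 0.256); φ = arcsin(p_z) ≈ 14.86°, λ = atan2(p_y, p_x) ≈ 149.87°.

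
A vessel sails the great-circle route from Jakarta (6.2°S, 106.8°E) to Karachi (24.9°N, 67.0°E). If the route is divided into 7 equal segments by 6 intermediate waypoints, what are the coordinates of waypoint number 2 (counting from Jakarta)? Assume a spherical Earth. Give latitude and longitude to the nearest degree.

≈ 3°N, 96°E

The haversine formula gives a central angle δ ≈ 0.867 rad (49.7°) between the endpoints.
Interpolate at f = 2/7 with slerp weights a = sin((1−f)δ)/sin δ ≈ 0.761, b = sin(fδ)/sin δ ≈ 0.322.
p = a·p₁ + b·p₂ ≈ (-0.105, 0.993, 0.053); φ = arcsin(p_z) ≈ 3.05°, λ = atan2(p_y, p_x) ≈ 96.02°.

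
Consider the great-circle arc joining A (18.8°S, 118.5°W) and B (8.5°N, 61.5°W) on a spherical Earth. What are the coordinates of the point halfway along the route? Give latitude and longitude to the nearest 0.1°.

≈ (5.9°S, 89.3°W)

Convert each endpoint to a unit vector on the sphere (x = cos φ cos λ, y = cos φ sin λ, z = sin φ).
The central angle between the endpoints is δ = arccos(p₁·p₂) ≈ 1.090 rad (62.5°).
Interpolate at f = 1/2 with slerp weights a = sin((1−f)δ)/sin δ ≈ 0.585, b = sin(fδ)/sin δ ≈ 0.585.
p = a·p₁ + b·p₂ ≈ (0.012, -0.995, -0.102); φ = arcsin(p_z) ≈ -5.86°, λ = atan2(p_y, p_x) ≈ -89.32°.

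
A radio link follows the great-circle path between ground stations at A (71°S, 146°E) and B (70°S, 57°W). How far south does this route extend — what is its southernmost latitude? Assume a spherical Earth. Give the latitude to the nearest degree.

The great circle lies in the plane with unit normal n̂ = (p₁ × p₂)/|p₁ × p₂|.
Here n̂_z ≈ +0.070; the vertex latitude is φ_max = arccos|n̂_z| ≈ 86.0°.
Check via Clairaut: cos φ_max = |cos φ₁| · sin C = cos(71.0°)·sin(167.5°) ≈ 0.070, again giving ≈ 86.0°.

≈ 86°S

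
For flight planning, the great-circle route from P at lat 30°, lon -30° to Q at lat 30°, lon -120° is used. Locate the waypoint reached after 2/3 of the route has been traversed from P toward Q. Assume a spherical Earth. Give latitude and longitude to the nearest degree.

From cos δ = sin φ₁ sin φ₂ + cos φ₁ cos φ₂ cos Δλ, the central angle is δ ≈ 1.318 rad (75.5°).
Interpolate at f = 2/3 with slerp weights a = sin((1−f)δ)/sin δ ≈ 0.439, b = sin(fδ)/sin δ ≈ 0.795.
p = a·p₁ + b·p₂ ≈ (-0.015, -0.787, 0.617); φ = arcsin(p_z) ≈ 38.12°, λ = atan2(p_y, p_x) ≈ -91.08°.

≈ lat 38°, lon -91°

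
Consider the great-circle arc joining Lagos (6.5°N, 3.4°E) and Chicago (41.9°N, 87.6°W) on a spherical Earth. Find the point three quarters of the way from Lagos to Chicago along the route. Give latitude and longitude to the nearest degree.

≈ 40°N, 59°W

Write both endpoints as unit vectors p₁, p₂ with components (cos φ cos λ, cos φ sin λ, sin φ).
The central angle between the endpoints is δ = arccos(p₁·p₂) ≈ 1.508 rad (86.4°).
Interpolate at f = 3/4 with slerp weights a = sin((1−f)δ)/sin δ ≈ 0.369, b = sin(fδ)/sin δ ≈ 0.907.
p = a·p₁ + b·p₂ ≈ (0.394, -0.652, 0.647); φ = arcsin(p_z) ≈ 40.33°, λ = atan2(p_y, p_x) ≈ -58.87°.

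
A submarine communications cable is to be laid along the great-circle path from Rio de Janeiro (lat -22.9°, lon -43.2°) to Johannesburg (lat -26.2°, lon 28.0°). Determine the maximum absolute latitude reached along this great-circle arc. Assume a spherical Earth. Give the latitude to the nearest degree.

≈ -29°

The great circle lies in the plane with unit normal n̂ = (p₁ × p₂)/|p₁ × p₂|.
Here n̂_z ≈ +0.870; the vertex latitude is φ_max = arccos|n̂_z| ≈ 29.5°.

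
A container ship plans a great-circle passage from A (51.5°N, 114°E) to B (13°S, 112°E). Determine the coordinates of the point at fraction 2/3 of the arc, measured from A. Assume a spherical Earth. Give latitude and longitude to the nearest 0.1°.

≈ (8.5°N, 112.5°E)

Write both endpoints as unit vectors p₁, p₂ with components (cos φ cos λ, cos φ sin λ, sin φ).
The central angle between the endpoints is δ = arccos(p₁·p₂) ≈ 1.126 rad (64.5°).
Interpolate at f = 2/3 with slerp weights a = sin((1−f)δ)/sin δ ≈ 0.406, b = sin(fδ)/sin δ ≈ 0.756.
p = a·p₁ + b·p₂ ≈ (-0.379, 0.914, 0.148); φ = arcsin(p_z) ≈ 8.50°, λ = atan2(p_y, p_x) ≈ 112.51°.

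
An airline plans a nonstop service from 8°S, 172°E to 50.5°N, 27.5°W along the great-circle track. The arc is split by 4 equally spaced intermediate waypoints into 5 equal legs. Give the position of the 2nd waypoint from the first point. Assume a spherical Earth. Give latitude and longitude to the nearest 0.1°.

≈ 42.9°N, 168.8°W

From cos δ = sin φ₁ sin φ₂ + cos φ₁ cos φ₂ cos Δλ, the central angle is δ ≈ 2.348 rad (134.5°).
Interpolate at f = 2/5 with slerp weights a = sin((1−f)δ)/sin δ ≈ 1.384, b = sin(fδ)/sin δ ≈ 1.132.
p = a·p₁ + b·p₂ ≈ (-0.719, -0.142, 0.681); φ = arcsin(p_z) ≈ 42.90°, λ = atan2(p_y, p_x) ≈ -168.85°.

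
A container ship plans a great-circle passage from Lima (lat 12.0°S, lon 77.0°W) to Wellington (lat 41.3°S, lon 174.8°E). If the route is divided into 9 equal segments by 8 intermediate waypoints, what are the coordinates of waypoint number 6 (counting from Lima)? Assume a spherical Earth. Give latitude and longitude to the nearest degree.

From cos δ = sin φ₁ sin φ₂ + cos φ₁ cos φ₂ cos Δλ, the central angle is δ ≈ 1.663 rad (95.3°).
Interpolate at f = 6/9 with slerp weights a = sin((1−f)δ)/sin δ ≈ 0.529, b = sin(fδ)/sin δ ≈ 0.899.
p = a·p₁ + b·p₂ ≈ (-0.556, -0.443, -0.703); φ = arcsin(p_z) ≈ -44.69°, λ = atan2(p_y, p_x) ≈ -141.49°.

≈ lat 45°S, lon 141°W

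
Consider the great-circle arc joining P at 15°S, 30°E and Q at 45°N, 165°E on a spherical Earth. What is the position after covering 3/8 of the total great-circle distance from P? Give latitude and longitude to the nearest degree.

≈ 22°N, 63°E

Write both endpoints as unit vectors p₁, p₂ with components (cos φ cos λ, cos φ sin λ, sin φ).
The central angle between the endpoints is δ = arccos(p₁·p₂) ≈ 2.300 rad (131.8°).
Interpolate at f = 3/8 with slerp weights a = sin((1−f)δ)/sin δ ≈ 1.329, b = sin(fδ)/sin δ ≈ 1.018.
p = a·p₁ + b·p₂ ≈ (0.416, 0.828, 0.376); φ = arcsin(p_z) ≈ 22.08°, λ = atan2(p_y, p_x) ≈ 63.32°.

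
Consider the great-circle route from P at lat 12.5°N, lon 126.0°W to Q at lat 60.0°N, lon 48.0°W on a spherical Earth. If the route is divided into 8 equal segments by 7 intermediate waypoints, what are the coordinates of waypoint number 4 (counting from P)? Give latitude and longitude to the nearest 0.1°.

≈ lat 42.4°N, lon 101.6°W

From cos δ = sin φ₁ sin φ₂ + cos φ₁ cos φ₂ cos Δλ, the central angle is δ ≈ 1.278 rad (73.2°).
Interpolate at f = 4/8 with slerp weights a = sin((1−f)δ)/sin δ ≈ 0.623, b = sin(fδ)/sin δ ≈ 0.623.
p = a·p₁ + b·p₂ ≈ (-0.149, -0.723, 0.674); φ = arcsin(p_z) ≈ 42.39°, λ = atan2(p_y, p_x) ≈ -101.64°.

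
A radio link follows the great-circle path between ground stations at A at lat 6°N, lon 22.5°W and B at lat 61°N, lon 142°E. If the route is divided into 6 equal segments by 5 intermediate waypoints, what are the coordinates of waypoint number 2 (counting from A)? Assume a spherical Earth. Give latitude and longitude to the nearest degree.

≈ lat 43°N, lon 16°W

Convert each endpoint to a unit vector on the sphere (x = cos φ cos λ, y = cos φ sin λ, z = sin φ).
The central angle between the endpoints is δ = arccos(p₁·p₂) ≈ 1.953 rad (111.9°).
Interpolate at f = 2/6 with slerp weights a = sin((1−f)δ)/sin δ ≈ 1.039, b = sin(fδ)/sin δ ≈ 0.653.
p = a·p₁ + b·p₂ ≈ (0.705, -0.201, 0.680); φ = arcsin(p_z) ≈ 42.84°, λ = atan2(p_y, p_x) ≈ -15.87°.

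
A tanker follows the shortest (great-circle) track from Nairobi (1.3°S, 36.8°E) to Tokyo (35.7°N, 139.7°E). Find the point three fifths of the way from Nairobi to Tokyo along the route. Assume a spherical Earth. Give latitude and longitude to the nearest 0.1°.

≈ 30.3°N, 91.4°E

Write both endpoints as unit vectors p₁, p₂ with components (cos φ cos λ, cos φ sin λ, sin φ).
The central angle between the endpoints is δ = arccos(p₁·p₂) ≈ 1.767 rad (101.2°).
Interpolate at f = 3/5 with slerp weights a = sin((1−f)δ)/sin δ ≈ 0.662, b = sin(fδ)/sin δ ≈ 0.889.
p = a·p₁ + b·p₂ ≈ (-0.021, 0.863, 0.504); φ = arcsin(p_z) ≈ 30.26°, λ = atan2(p_y, p_x) ≈ 91.39°.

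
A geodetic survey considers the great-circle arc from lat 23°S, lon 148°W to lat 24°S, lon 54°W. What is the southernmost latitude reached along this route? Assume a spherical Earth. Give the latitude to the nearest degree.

≈ 33°S

The great circle lies in the plane with unit normal n̂ = (p₁ × p₂)/|p₁ × p₂|.
Here n̂_z ≈ +0.843; the vertex latitude is φ_max = arccos|n̂_z| ≈ 32.5°.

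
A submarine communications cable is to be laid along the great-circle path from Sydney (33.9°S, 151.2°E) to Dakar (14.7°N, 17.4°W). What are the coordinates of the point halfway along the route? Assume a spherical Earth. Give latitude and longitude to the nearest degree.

≈ 54°S, 29°E

Convert each endpoint to a unit vector on the sphere (x = cos φ cos λ, y = cos φ sin λ, z = sin φ).
The central angle between the endpoints is δ = arccos(p₁·p₂) ≈ 2.761 rad (158.2°).
Interpolate at f = 1/2 with slerp weights a = sin((1−f)δ)/sin δ ≈ 2.645, b = sin(fδ)/sin δ ≈ 2.645.
p = a·p₁ + b·p₂ ≈ (0.518, 0.293, -0.804); φ = arcsin(p_z) ≈ -53.52°, λ = atan2(p_y, p_x) ≈ 29.48°.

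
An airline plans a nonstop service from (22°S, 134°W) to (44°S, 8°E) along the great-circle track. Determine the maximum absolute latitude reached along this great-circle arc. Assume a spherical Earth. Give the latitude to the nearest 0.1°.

The great circle lies in the plane with unit normal n̂ = (p₁ × p₂)/|p₁ × p₂|.
Here n̂_z ≈ +0.426; the vertex latitude is φ_max = arccos|n̂_z| ≈ 64.8°.
Check via Clairaut: cos φ_max = |cos φ₁| · sin C = cos(22.0°)·sin(152.7°) ≈ 0.426, again giving ≈ 64.8°.

≈ 64.8°S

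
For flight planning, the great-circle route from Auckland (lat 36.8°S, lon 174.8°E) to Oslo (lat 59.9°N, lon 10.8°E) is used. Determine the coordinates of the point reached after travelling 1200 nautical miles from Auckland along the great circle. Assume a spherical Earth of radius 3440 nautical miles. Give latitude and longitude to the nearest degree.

≈ lat 18°S, lon 168°E

Convert each endpoint to a unit vector on the sphere (x = cos φ cos λ, y = cos φ sin λ, z = sin φ).
The central angle between the endpoints is δ = arccos(p₁·p₂) ≈ 2.700 rad (154.7°). The total great-circle distance is δ·R ≈ 2.700 × 3440 ≈ 9290 nmi, so the target fraction is f = 1200/9290 ≈ 0.129.
Interpolate at f ≈ 0.129 with slerp weights a = sin((1−f)δ)/sin δ ≈ 1.664, b = sin(fδ)/sin δ ≈ 0.801.
p = a·p₁ + b·p₂ ≈ (-0.932, 0.196, -0.304); φ = arcsin(p_z) ≈ -17.70°, λ = atan2(p_y, p_x) ≈ 168.13°.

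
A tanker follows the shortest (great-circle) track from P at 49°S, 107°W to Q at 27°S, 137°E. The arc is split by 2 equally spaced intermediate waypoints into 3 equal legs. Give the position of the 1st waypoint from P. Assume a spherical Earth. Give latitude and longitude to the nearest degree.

The haversine formula gives a central angle δ ≈ 1.484 rad (85.0°) between the endpoints.
Interpolate at f = 1/3 with slerp weights a = sin((1−f)δ)/sin δ ≈ 0.839, b = sin(fδ)/sin δ ≈ 0.477.
p = a·p₁ + b·p₂ ≈ (-0.471, -0.237, -0.850); φ = arcsin(p_z) ≈ -58.16°, λ = atan2(p_y, p_x) ≈ -153.34°.

≈ 58°S, 153°W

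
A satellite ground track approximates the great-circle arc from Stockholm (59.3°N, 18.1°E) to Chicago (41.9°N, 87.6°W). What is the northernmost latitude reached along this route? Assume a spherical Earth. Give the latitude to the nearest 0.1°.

≈ 65.5°N

The great circle lies in the plane with unit normal n̂ = (p₁ × p₂)/|p₁ × p₂|.
Here n̂_z ≈ -0.415; the vertex latitude is φ_max = arccos|n̂_z| ≈ 65.5°.
Check via Clairaut: cos φ_max = |cos φ₁| · sin C = cos(59.3°)·sin(54.3°) ≈ 0.415, again giving ≈ 65.5°.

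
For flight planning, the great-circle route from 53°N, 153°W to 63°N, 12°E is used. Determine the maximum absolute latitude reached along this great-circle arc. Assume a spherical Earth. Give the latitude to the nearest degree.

The great circle lies in the plane with unit normal n̂ = (p₁ × p₂)/|p₁ × p₂|.
Here n̂_z ≈ +0.079; the vertex latitude is φ_max = arccos|n̂_z| ≈ 85.5°.

≈ 85°N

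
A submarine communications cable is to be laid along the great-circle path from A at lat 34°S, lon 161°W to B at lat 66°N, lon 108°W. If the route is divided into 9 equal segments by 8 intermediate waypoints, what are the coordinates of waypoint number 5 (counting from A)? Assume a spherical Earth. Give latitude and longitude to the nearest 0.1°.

≈ lat 23.2°N, lon 142.2°W

Convert each endpoint to a unit vector on the sphere (x = cos φ cos λ, y = cos φ sin λ, z = sin φ).
The central angle between the endpoints is δ = arccos(p₁·p₂) ≈ 1.884 rad (107.9°).
Interpolate at f = 5/9 with slerp weights a = sin((1−f)δ)/sin δ ≈ 0.781, b = sin(fδ)/sin δ ≈ 0.910.
p = a·p₁ + b·p₂ ≈ (-0.726, -0.563, 0.395); φ = arcsin(p_z) ≈ 23.25°, λ = atan2(p_y, p_x) ≈ -142.24°.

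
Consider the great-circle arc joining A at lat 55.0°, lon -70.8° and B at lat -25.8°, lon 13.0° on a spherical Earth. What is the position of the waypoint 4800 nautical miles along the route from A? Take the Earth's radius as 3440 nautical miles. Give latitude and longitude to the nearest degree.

Convert each endpoint to a unit vector on the sphere (x = cos φ cos λ, y = cos φ sin λ, z = sin φ).
The central angle between the endpoints is δ = arccos(p₁·p₂) ≈ 1.876 rad (107.5°). The total great-circle distance is δ·R ≈ 1.876 × 3440 ≈ 6454 nmi, so the target fraction is f = 4800/6454 ≈ 0.744.
Interpolate at f ≈ 0.744 with slerp weights a = sin((1−f)δ)/sin δ ≈ 0.485, b = sin(fδ)/sin δ ≈ 1.032.
p = a·p₁ + b·p₂ ≈ (0.997, -0.054, -0.052); φ = arcsin(p_z) ≈ -2.98°, λ = atan2(p_y, p_x) ≈ -3.08°.

≈ lat -3°, lon -3°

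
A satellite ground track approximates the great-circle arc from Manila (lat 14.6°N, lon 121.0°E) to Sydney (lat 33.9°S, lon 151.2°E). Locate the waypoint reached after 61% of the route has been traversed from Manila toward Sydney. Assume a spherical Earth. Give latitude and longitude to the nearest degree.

≈ lat 15°S, lon 138°E

Write both endpoints as unit vectors p₁, p₂ with components (cos φ cos λ, cos φ sin λ, sin φ).
The central angle between the endpoints is δ = arccos(p₁·p₂) ≈ 0.984 rad (56.4°).
Interpolate at f = 0.61 with slerp weights a = sin((1−f)δ)/sin δ ≈ 0.450, b = sin(fδ)/sin δ ≈ 0.678.
p = a·p₁ + b·p₂ ≈ (-0.717, 0.644, -0.265); φ = arcsin(p_z) ≈ -15.37°, λ = atan2(p_y, p_x) ≈ 138.08°.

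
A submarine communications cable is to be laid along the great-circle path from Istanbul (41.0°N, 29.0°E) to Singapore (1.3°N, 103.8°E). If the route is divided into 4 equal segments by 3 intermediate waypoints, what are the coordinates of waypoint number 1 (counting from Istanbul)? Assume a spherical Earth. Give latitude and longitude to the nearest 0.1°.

≈ 35.4°N, 52.8°E

Convert each endpoint to a unit vector on the sphere (x = cos φ cos λ, y = cos φ sin λ, z = sin φ).
The central angle between the endpoints is δ = arccos(p₁·p₂) ≈ 1.356 rad (77.7°).
Interpolate at f = 1/4 with slerp weights a = sin((1−f)δ)/sin δ ≈ 0.871, b = sin(fδ)/sin δ ≈ 0.340.
p = a·p₁ + b·p₂ ≈ (0.494, 0.649, 0.579); φ = arcsin(p_z) ≈ 35.37°, λ = atan2(p_y, p_x) ≈ 52.75°.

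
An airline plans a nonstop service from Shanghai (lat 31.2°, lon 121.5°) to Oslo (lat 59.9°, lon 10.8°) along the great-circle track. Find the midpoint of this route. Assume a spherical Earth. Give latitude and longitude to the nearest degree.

The haversine formula gives a central angle δ ≈ 1.270 rad (72.8°) between the endpoints.
Interpolate at f = 1/2 with slerp weights a = sin((1−f)δ)/sin δ ≈ 0.621, b = sin(fδ)/sin δ ≈ 0.621.
p = a·p₁ + b·p₂ ≈ (0.028, 0.511, 0.859); φ = arcsin(p_z) ≈ 59.20°, λ = atan2(p_y, p_x) ≈ 86.82°.

≈ lat 59°, lon 87°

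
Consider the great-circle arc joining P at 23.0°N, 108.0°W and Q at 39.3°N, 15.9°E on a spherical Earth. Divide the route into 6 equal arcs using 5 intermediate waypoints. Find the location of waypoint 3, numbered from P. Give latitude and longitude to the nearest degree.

≈ 52°N, 55°W

Convert each endpoint to a unit vector on the sphere (x = cos φ cos λ, y = cos φ sin λ, z = sin φ).
The central angle between the endpoints is δ = arccos(p₁·p₂) ≈ 1.721 rad (98.6°).
Interpolate at f = 3/6 with slerp weights a = sin((1−f)δ)/sin δ ≈ 0.767, b = sin(fδ)/sin δ ≈ 0.767.
p = a·p₁ + b·p₂ ≈ (0.353, -0.509, 0.785); φ = arcsin(p_z) ≈ 51.76°, λ = atan2(p_y, p_x) ≈ -55.28°.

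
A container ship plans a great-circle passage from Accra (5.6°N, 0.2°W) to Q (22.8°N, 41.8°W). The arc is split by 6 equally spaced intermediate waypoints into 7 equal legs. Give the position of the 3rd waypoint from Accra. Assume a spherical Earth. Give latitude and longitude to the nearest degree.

The haversine formula gives a central angle δ ≈ 0.761 rad (43.6°) between the endpoints.
Interpolate at f = 3/7 with slerp weights a = sin((1−f)δ)/sin δ ≈ 0.611, b = sin(fδ)/sin δ ≈ 0.465.
p = a·p₁ + b·p₂ ≈ (0.927, -0.288, 0.240); φ = arcsin(p_z) ≈ 13.87°, λ = atan2(p_y, p_x) ≈ -17.23°.

≈ (14°N, 17°W)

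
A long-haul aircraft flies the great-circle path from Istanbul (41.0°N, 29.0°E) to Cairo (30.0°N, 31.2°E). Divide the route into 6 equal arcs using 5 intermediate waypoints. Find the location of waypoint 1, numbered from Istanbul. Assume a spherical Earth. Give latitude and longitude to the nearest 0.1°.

≈ 39.2°N, 29.4°E

Write both endpoints as unit vectors p₁, p₂ with components (cos φ cos λ, cos φ sin λ, sin φ).
The central angle between the endpoints is δ = arccos(p₁·p₂) ≈ 0.194 rad (11.1°).
Interpolate at f = 1/6 with slerp weights a = sin((1−f)δ)/sin δ ≈ 0.835, b = sin(fδ)/sin δ ≈ 0.168.
p = a·p₁ + b·p₂ ≈ (0.675, 0.381, 0.632); φ = arcsin(p_z) ≈ 39.17°, λ = atan2(p_y, p_x) ≈ 29.41°.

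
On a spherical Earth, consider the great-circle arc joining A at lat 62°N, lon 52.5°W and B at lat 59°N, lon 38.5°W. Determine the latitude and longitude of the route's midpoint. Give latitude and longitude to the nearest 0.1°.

≈ lat 60.7°N, lon 45.2°W

Convert each endpoint to a unit vector on the sphere (x = cos φ cos λ, y = cos φ sin λ, z = sin φ).
The central angle between the endpoints is δ = arccos(p₁·p₂) ≈ 0.131 rad (7.5°).
Interpolate at f = 1/2 with slerp weights a = sin((1−f)δ)/sin δ ≈ 0.501, b = sin(fδ)/sin δ ≈ 0.501.
p = a·p₁ + b·p₂ ≈ (0.345, -0.347, 0.872); φ = arcsin(p_z) ≈ 60.68°, λ = atan2(p_y, p_x) ≈ -45.17°.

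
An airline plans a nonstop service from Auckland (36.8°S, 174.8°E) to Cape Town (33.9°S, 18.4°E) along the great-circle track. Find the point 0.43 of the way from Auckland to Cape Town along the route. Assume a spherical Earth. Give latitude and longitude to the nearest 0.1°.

≈ 72.9°S, 117.6°E

The haversine formula gives a central angle δ ≈ 1.849 rad (106.0°) between the endpoints.
Interpolate at f = 0.43 with slerp weights a = sin((1−f)δ)/sin δ ≈ 0.904, b = sin(fδ)/sin δ ≈ 0.743.
p = a·p₁ + b·p₂ ≈ (-0.136, 0.260, -0.956); φ = arcsin(p_z) ≈ -72.92°, λ = atan2(p_y, p_x) ≈ 117.64°.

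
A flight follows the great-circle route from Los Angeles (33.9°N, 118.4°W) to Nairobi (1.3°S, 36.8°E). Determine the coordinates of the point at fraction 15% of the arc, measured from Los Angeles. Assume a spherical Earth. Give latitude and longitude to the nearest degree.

≈ 48°N, 98°W

The haversine formula gives a central angle δ ≈ 2.443 rad (140.0°) between the endpoints.
Interpolate at f = 0.15 with slerp weights a = sin((1−f)δ)/sin δ ≈ 1.360, b = sin(fδ)/sin δ ≈ 0.557.
p = a·p₁ + b·p₂ ≈ (-0.091, -0.660, 0.746); φ = arcsin(p_z) ≈ 48.26°, λ = atan2(p_y, p_x) ≈ -97.85°.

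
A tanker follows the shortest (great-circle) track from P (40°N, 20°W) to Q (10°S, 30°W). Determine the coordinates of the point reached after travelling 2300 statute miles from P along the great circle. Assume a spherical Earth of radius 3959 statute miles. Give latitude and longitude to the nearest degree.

≈ (7°N, 27°W)

The haversine formula gives a central angle δ ≈ 0.888 rad (50.9°) between the endpoints. The total great-circle distance is δ·R ≈ 0.888 × 3959 ≈ 3514 mi, so the target fraction is f = 2300/3514 ≈ 0.655.
Interpolate at f ≈ 0.655 with slerp weights a = sin((1−f)δ)/sin δ ≈ 0.389, b = sin(fδ)/sin δ ≈ 0.708.
p = a·p₁ + b·p₂ ≈ (0.884, -0.450, 0.127); φ = arcsin(p_z) ≈ 7.31°, λ = atan2(p_y, p_x) ≈ -27.01°.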